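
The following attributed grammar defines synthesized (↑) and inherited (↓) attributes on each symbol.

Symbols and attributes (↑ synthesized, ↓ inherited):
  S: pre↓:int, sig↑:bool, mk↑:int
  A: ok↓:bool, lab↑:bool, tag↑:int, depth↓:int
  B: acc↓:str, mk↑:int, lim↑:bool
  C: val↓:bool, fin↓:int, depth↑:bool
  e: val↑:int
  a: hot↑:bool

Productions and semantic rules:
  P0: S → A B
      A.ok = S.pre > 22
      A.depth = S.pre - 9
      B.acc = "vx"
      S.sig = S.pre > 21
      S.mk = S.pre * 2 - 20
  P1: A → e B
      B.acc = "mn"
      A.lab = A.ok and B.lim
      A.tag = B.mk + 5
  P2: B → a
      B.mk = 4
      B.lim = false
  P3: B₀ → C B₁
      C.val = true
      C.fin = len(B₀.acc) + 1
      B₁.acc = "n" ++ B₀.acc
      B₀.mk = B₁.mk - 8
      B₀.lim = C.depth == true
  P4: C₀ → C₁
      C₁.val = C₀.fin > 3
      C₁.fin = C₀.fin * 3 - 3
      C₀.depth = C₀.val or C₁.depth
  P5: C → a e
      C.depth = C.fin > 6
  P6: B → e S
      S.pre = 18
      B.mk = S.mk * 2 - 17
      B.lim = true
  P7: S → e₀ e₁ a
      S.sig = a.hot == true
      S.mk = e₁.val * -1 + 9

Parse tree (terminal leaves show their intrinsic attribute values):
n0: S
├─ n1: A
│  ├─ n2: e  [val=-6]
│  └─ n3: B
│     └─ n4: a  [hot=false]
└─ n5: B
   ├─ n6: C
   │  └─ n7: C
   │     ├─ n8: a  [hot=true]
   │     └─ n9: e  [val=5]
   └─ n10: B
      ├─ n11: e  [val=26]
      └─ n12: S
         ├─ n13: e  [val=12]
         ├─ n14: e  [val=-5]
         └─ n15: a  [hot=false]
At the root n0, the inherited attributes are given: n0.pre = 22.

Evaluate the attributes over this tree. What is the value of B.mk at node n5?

3

1. n0.pre = 22  [given at root]
2. n1.ok = false  [S.pre > 22]
3. n1.depth = 13  [S.pre - 9]
4. n2.val = -6  [terminal]
5. n3.acc = "mn"  ["mn"]
6. n4.hot = false  [terminal]
7. n3.mk = 4  [4]
8. n3.lim = false  [false]
9. n1.lab = false  [A.ok and B.lim]
10. n1.tag = 9  [B.mk + 5]
11. n5.acc = "vx"  ["vx"]
12. n6.val = true  [true]
13. n6.fin = 3  [len(B₀.acc) + 1]
14. n7.val = false  [C₀.fin > 3]
15. n7.fin = 6  [C₀.fin * 3 - 3]
16. n8.hot = true  [terminal]
17. n9.val = 5  [terminal]
18. n7.depth = false  [C.fin > 6]
19. n6.depth = true  [C₀.val or C₁.depth]
20. n10.acc = "nvx"  ["n" ++ B₀.acc]
21. n11.val = 26  [terminal]
22. n12.pre = 18  [18]
23. n13.val = 12  [terminal]
24. n14.val = -5  [terminal]
25. n15.hot = false  [terminal]
26. n12.sig = false  [a.hot == true]
27. n12.mk = 14  [e₁.val * -1 + 9]
28. n10.mk = 11  [S.mk * 2 - 17]
29. n10.lim = true  [true]
30. n5.mk = 3  [B₁.mk - 8]
31. n5.lim = true  [C.depth == true]
32. n0.sig = true  [S.pre > 21]
33. n0.mk = 24  [S.pre * 2 - 20]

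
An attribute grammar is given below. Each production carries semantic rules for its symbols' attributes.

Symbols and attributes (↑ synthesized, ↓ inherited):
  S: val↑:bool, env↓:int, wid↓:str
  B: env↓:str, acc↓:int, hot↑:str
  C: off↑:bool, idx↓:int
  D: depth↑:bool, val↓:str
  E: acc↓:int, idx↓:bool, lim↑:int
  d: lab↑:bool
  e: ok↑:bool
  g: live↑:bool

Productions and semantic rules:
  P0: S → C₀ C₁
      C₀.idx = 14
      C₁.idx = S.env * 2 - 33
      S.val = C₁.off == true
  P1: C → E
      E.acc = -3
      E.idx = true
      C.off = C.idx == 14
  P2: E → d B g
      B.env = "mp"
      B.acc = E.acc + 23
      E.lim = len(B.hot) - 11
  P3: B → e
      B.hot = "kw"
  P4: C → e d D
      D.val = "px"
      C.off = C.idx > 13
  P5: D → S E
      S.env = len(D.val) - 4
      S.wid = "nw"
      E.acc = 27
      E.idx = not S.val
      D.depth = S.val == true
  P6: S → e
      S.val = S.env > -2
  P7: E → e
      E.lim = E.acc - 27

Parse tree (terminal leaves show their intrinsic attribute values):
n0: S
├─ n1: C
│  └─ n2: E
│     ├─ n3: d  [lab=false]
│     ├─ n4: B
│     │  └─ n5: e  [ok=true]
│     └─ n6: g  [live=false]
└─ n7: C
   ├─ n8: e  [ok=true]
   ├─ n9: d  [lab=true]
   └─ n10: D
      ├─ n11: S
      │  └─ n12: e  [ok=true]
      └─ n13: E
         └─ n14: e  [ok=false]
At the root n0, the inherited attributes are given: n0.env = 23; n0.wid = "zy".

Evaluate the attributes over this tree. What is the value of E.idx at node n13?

true

1. n0.env = 23  [given at root]
2. n0.wid = "zy"  [given at root]
3. n1.idx = 14  [14]
4. n2.acc = -3  [-3]
5. n2.idx = true  [true]
6. n3.lab = false  [terminal]
7. n4.env = "mp"  ["mp"]
8. n4.acc = 20  [E.acc + 23]
9. n5.ok = true  [terminal]
10. n4.hot = "kw"  ["kw"]
11. n6.live = false  [terminal]
12. n2.lim = -9  [len(B.hot) - 11]
13. n1.off = true  [C.idx == 14]
14. n7.idx = 13  [S.env * 2 - 33]
15. n8.ok = true  [terminal]
16. n9.lab = true  [terminal]
17. n10.val = "px"  ["px"]
18. n11.env = -2  [len(D.val) - 4]
19. n11.wid = "nw"  ["nw"]
20. n12.ok = true  [terminal]
21. n11.val = false  [S.env > -2]
22. n13.acc = 27  [27]
23. n13.idx = true  [not S.val]
24. n14.ok = false  [terminal]
25. n13.lim = 0  [E.acc - 27]
26. n10.depth = false  [S.val == true]
27. n7.off = false  [C.idx > 13]
28. n0.val = false  [C₁.off == true]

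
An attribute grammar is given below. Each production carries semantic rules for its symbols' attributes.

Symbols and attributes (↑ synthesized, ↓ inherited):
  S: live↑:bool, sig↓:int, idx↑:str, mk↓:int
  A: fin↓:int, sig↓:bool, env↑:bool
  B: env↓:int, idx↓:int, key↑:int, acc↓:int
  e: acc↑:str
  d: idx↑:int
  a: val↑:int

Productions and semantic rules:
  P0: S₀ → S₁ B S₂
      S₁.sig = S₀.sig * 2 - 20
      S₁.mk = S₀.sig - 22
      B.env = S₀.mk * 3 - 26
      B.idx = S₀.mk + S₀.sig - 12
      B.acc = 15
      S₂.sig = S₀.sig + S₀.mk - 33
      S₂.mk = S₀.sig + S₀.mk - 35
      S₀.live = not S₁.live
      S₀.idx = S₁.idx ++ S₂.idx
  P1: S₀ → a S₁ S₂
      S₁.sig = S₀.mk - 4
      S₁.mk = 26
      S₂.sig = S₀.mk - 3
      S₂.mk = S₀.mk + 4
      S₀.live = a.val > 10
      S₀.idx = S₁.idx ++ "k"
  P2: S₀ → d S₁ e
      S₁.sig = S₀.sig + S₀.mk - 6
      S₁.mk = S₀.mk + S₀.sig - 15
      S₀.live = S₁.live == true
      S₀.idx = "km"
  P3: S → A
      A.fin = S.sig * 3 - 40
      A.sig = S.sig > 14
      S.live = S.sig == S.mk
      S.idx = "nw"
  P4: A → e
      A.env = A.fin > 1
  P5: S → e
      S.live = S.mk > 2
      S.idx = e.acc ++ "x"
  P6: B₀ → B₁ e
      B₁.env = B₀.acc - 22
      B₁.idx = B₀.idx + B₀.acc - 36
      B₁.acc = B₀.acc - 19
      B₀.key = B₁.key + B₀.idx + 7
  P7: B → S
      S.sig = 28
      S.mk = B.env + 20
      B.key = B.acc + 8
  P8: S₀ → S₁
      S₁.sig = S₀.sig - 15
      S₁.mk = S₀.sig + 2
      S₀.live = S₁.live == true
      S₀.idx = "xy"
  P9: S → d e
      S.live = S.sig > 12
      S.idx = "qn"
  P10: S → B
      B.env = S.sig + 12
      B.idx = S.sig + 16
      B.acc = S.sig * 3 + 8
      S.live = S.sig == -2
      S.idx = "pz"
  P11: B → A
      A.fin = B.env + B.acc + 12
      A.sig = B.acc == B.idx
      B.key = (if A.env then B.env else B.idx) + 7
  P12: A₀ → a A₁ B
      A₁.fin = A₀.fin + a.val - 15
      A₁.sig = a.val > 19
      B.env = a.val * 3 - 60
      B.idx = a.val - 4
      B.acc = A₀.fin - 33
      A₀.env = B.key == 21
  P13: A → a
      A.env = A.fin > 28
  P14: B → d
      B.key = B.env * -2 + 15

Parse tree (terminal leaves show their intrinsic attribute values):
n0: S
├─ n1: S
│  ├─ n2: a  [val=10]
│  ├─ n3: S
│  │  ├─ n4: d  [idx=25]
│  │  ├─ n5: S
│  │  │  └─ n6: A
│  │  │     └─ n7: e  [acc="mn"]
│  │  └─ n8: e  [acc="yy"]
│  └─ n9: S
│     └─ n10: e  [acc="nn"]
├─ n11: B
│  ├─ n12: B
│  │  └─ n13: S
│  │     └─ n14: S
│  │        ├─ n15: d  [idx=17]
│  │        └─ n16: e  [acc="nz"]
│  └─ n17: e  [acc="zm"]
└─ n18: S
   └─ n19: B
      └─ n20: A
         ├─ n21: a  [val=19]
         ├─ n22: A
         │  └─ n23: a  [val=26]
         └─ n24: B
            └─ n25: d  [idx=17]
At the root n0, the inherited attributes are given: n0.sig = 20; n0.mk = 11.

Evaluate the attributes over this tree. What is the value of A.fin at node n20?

24

1. n0.sig = 20  [given at root]
2. n0.mk = 11  [given at root]
3. n1.sig = 20  [S₀.sig * 2 - 20]
4. n1.mk = -2  [S₀.sig - 22]
5. n2.val = 10  [terminal]
6. n3.sig = -6  [S₀.mk - 4]
7. n3.mk = 26  [26]
8. n4.idx = 25  [terminal]
9. n5.sig = 14  [S₀.sig + S₀.mk - 6]
10. n5.mk = 5  [S₀.mk + S₀.sig - 15]
11. n6.fin = 2  [S.sig * 3 - 40]
12. n6.sig = false  [S.sig > 14]
13. n7.acc = "mn"  [terminal]
14. n6.env = true  [A.fin > 1]
15. n5.live = false  [S.sig == S.mk]
16. n5.idx = "nw"  ["nw"]
17. n8.acc = "yy"  [terminal]
18. n3.live = false  [S₁.live == true]
19. n3.idx = "km"  ["km"]
20. n9.sig = -5  [S₀.mk - 3]
21. n9.mk = 2  [S₀.mk + 4]
22. n10.acc = "nn"  [terminal]
23. n9.live = false  [S.mk > 2]
24. n9.idx = "nnx"  [e.acc ++ "x"]
25. n1.live = false  [a.val > 10]
26. n1.idx = "kmk"  [S₁.idx ++ "k"]
27. n11.env = 7  [S₀.mk * 3 - 26]
28. n11.idx = 19  [S₀.mk + S₀.sig - 12]
29. n11.acc = 15  [15]
30. n12.env = -7  [B₀.acc - 22]
31. n12.idx = -2  [B₀.idx + B₀.acc - 36]
32. n12.acc = -4  [B₀.acc - 19]
33. n13.sig = 28  [28]
34. n13.mk = 13  [B.env + 20]
35. n14.sig = 13  [S₀.sig - 15]
36. n14.mk = 30  [S₀.sig + 2]
37. n15.idx = 17  [terminal]
38. n16.acc = "nz"  [terminal]
39. n14.live = true  [S.sig > 12]
40. n14.idx = "qn"  ["qn"]
41. n13.live = true  [S₁.live == true]
42. n13.idx = "xy"  ["xy"]
43. n12.key = 4  [B.acc + 8]
44. n17.acc = "zm"  [terminal]
45. n11.key = 30  [B₁.key + B₀.idx + 7]
46. n18.sig = -2  [S₀.sig + S₀.mk - 33]
47. n18.mk = -4  [S₀.sig + S₀.mk - 35]
48. n19.env = 10  [S.sig + 12]
49. n19.idx = 14  [S.sig + 16]
50. n19.acc = 2  [S.sig * 3 + 8]
51. n20.fin = 24  [B.env + B.acc + 12]
52. n20.sig = false  [B.acc == B.idx]
53. n21.val = 19  [terminal]
54. n22.fin = 28  [A₀.fin + a.val - 15]
55. n22.sig = false  [a.val > 19]
56. n23.val = 26  [terminal]
57. n22.env = false  [A.fin > 28]
58. n24.env = -3  [a.val * 3 - 60]
59. n24.idx = 15  [a.val - 4]
60. n24.acc = -9  [A₀.fin - 33]
61. n25.idx = 17  [terminal]
62. n24.key = 21  [B.env * -2 + 15]
63. n20.env = true  [B.key == 21]
64. n19.key = 17  [(if A.env then B.env else B.idx) + 7]
65. n18.live = true  [S.sig == -2]
66. n18.idx = "pz"  ["pz"]
67. n0.live = true  [not S₁.live]
68. n0.idx = "kmkpz"  [S₁.idx ++ S₂.idx]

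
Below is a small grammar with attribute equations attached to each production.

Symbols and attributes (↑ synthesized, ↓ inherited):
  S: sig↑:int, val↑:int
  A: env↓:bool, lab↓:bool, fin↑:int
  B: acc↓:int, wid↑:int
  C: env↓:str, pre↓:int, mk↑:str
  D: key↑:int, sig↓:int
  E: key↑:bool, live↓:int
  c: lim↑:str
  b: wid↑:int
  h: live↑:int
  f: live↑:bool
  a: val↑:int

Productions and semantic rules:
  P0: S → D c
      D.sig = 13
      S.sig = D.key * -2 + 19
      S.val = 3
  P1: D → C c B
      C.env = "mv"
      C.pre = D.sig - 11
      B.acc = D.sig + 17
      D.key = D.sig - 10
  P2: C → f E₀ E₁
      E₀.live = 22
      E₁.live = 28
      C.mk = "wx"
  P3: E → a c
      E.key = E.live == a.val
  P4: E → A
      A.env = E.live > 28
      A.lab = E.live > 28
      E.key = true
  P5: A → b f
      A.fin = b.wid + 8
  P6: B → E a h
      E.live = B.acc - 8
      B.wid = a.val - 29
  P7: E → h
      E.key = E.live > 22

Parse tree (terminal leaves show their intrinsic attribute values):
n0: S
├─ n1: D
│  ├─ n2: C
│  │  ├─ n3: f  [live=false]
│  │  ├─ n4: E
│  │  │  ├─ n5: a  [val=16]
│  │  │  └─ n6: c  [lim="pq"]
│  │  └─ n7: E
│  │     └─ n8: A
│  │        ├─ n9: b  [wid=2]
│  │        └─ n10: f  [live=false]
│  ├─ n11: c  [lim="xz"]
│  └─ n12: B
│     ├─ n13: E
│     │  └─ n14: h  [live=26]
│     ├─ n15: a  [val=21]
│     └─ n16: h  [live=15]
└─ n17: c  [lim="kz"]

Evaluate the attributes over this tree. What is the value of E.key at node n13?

1. n1.sig = 13  [13]
2. n2.env = "mv"  ["mv"]
3. n2.pre = 2  [D.sig - 11]
4. n3.live = false  [terminal]
5. n4.live = 22  [22]
6. n5.val = 16  [terminal]
7. n6.lim = "pq"  [terminal]
8. n4.key = false  [E.live == a.val]
9. n7.live = 28  [28]
10. n8.env = false  [E.live > 28]
11. n8.lab = false  [E.live > 28]
12. n9.wid = 2  [terminal]
13. n10.live = false  [terminal]
14. n8.fin = 10  [b.wid + 8]
15. n7.key = true  [true]
16. n2.mk = "wx"  ["wx"]
17. n11.lim = "xz"  [terminal]
18. n12.acc = 30  [D.sig + 17]
19. n13.live = 22  [B.acc - 8]
20. n14.live = 26  [terminal]
21. n13.key = false  [E.live > 22]
22. n15.val = 21  [terminal]
23. n16.live = 15  [terminal]
24. n12.wid = -8  [a.val - 29]
25. n1.key = 3  [D.sig - 10]
26. n17.lim = "kz"  [terminal]
27. n0.sig = 13  [D.key * -2 + 19]
28. n0.val = 3  [3]

false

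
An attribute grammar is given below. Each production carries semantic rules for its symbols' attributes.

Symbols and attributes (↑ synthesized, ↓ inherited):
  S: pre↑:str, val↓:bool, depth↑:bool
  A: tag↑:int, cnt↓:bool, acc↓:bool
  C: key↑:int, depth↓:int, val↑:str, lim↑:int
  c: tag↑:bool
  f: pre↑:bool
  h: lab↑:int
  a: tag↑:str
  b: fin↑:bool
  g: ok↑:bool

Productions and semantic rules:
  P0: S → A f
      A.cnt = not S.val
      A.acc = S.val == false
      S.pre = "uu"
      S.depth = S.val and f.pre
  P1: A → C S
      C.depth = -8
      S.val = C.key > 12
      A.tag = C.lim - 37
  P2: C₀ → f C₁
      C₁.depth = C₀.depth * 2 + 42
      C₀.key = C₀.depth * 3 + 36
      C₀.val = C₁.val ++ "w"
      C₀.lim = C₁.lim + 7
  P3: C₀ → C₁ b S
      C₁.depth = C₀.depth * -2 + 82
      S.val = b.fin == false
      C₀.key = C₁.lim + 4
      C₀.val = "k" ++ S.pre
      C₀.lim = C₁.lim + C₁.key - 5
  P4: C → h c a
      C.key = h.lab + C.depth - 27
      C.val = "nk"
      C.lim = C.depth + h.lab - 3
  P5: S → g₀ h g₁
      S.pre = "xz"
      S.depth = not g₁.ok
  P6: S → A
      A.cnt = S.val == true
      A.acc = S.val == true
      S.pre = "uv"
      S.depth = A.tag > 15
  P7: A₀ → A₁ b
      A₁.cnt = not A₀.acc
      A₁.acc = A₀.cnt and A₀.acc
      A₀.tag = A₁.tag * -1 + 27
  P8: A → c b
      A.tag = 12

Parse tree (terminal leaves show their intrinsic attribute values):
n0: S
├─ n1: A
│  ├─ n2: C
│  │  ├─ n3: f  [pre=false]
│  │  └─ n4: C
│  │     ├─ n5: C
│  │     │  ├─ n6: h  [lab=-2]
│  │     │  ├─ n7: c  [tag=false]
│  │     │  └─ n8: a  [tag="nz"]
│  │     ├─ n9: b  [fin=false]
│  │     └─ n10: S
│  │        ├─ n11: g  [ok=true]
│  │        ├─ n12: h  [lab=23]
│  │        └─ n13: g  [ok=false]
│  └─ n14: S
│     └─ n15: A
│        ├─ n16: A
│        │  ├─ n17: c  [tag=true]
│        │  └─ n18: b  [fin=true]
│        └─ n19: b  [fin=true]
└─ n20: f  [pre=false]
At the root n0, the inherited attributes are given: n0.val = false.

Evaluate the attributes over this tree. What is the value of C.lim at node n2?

28

1. n0.val = false  [given at root]
2. n1.cnt = true  [not S.val]
3. n1.acc = true  [S.val == false]
4. n2.depth = -8  [-8]
5. n3.pre = false  [terminal]
6. n4.depth = 26  [C₀.depth * 2 + 42]
7. n5.depth = 30  [C₀.depth * -2 + 82]
8. n6.lab = -2  [terminal]
9. n7.tag = false  [terminal]
10. n8.tag = "nz"  [terminal]
11. n5.key = 1  [h.lab + C.depth - 27]
12. n5.val = "nk"  ["nk"]
13. n5.lim = 25  [C.depth + h.lab - 3]
14. n9.fin = false  [terminal]
15. n10.val = true  [b.fin == false]
16. n11.ok = true  [terminal]
17. n12.lab = 23  [terminal]
18. n13.ok = false  [terminal]
19. n10.pre = "xz"  ["xz"]
20. n10.depth = true  [not g₁.ok]
21. n4.key = 29  [C₁.lim + 4]
22. n4.val = "kxz"  ["k" ++ S.pre]
23. n4.lim = 21  [C₁.lim + C₁.key - 5]
24. n2.key = 12  [C₀.depth * 3 + 36]
25. n2.val = "kxzw"  [C₁.val ++ "w"]
26. n2.lim = 28  [C₁.lim + 7]
27. n14.val = false  [C.key > 12]
28. n15.cnt = false  [S.val == true]
29. n15.acc = false  [S.val == true]
30. n16.cnt = true  [not A₀.acc]
31. n16.acc = false  [A₀.cnt and A₀.acc]
32. n17.tag = true  [terminal]
33. n18.fin = true  [terminal]
34. n16.tag = 12  [12]
35. n19.fin = true  [terminal]
36. n15.tag = 15  [A₁.tag * -1 + 27]
37. n14.pre = "uv"  ["uv"]
38. n14.depth = false  [A.tag > 15]
39. n1.tag = -9  [C.lim - 37]
40. n20.pre = false  [terminal]
41. n0.pre = "uu"  ["uu"]
42. n0.depth = false  [S.val and f.pre]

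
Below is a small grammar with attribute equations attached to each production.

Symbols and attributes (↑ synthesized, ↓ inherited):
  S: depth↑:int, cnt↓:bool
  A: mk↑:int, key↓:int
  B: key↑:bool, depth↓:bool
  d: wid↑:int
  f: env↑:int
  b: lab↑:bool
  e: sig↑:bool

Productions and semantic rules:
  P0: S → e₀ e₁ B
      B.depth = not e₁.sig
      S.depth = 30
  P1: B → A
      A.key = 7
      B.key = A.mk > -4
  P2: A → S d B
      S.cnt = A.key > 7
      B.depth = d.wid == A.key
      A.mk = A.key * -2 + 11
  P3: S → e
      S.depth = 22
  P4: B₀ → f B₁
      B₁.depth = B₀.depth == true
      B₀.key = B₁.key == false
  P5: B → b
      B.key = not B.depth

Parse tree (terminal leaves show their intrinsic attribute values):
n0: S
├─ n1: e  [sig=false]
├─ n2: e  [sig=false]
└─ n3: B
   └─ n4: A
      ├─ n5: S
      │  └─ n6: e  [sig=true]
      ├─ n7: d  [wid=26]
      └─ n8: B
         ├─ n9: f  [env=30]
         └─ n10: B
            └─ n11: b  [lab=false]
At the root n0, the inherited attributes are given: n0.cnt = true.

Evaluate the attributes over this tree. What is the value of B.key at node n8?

false

1. n0.cnt = true  [given at root]
2. n1.sig = false  [terminal]
3. n2.sig = false  [terminal]
4. n3.depth = true  [not e₁.sig]
5. n4.key = 7  [7]
6. n5.cnt = false  [A.key > 7]
7. n6.sig = true  [terminal]
8. n5.depth = 22  [22]
9. n7.wid = 26  [terminal]
10. n8.depth = false  [d.wid == A.key]
11. n9.env = 30  [terminal]
12. n10.depth = false  [B₀.depth == true]
13. n11.lab = false  [terminal]
14. n10.key = true  [not B.depth]
15. n8.key = false  [B₁.key == false]
16. n4.mk = -3  [A.key * -2 + 11]
17. n3.key = true  [A.mk > -4]
18. n0.depth = 30  [30]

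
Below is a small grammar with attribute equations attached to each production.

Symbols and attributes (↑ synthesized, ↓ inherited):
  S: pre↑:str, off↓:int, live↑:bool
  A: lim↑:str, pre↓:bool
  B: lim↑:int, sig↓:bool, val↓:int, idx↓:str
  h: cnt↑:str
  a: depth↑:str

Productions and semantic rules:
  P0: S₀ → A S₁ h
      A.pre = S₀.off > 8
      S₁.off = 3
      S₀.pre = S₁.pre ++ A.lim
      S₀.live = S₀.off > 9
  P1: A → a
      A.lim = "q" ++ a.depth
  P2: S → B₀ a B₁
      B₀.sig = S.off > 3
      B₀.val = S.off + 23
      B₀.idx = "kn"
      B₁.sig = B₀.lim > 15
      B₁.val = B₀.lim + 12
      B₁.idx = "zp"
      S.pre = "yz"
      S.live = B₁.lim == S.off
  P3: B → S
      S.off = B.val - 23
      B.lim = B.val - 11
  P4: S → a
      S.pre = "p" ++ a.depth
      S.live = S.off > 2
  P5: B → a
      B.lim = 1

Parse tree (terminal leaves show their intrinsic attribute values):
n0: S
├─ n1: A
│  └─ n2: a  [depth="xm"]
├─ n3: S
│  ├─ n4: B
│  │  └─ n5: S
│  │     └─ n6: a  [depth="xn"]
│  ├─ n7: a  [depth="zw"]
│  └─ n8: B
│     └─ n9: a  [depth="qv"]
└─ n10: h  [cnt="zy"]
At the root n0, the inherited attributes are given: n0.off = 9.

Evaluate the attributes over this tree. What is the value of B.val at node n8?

27

1. n0.off = 9  [given at root]
2. n1.pre = true  [S₀.off > 8]
3. n2.depth = "xm"  [terminal]
4. n1.lim = "qxm"  ["q" ++ a.depth]
5. n3.off = 3  [3]
6. n4.sig = false  [S.off > 3]
7. n4.val = 26  [S.off + 23]
8. n4.idx = "kn"  ["kn"]
9. n5.off = 3  [B.val - 23]
10. n6.depth = "xn"  [terminal]
11. n5.pre = "pxn"  ["p" ++ a.depth]
12. n5.live = true  [S.off > 2]
13. n4.lim = 15  [B.val - 11]
14. n7.depth = "zw"  [terminal]
15. n8.sig = false  [B₀.lim > 15]
16. n8.val = 27  [B₀.lim + 12]
17. n8.idx = "zp"  ["zp"]
18. n9.depth = "qv"  [terminal]
19. n8.lim = 1  [1]
20. n3.pre = "yz"  ["yz"]
21. n3.live = false  [B₁.lim == S.off]
22. n10.cnt = "zy"  [terminal]
23. n0.pre = "yzqxm"  [S₁.pre ++ A.lim]
24. n0.live = false  [S₀.off > 9]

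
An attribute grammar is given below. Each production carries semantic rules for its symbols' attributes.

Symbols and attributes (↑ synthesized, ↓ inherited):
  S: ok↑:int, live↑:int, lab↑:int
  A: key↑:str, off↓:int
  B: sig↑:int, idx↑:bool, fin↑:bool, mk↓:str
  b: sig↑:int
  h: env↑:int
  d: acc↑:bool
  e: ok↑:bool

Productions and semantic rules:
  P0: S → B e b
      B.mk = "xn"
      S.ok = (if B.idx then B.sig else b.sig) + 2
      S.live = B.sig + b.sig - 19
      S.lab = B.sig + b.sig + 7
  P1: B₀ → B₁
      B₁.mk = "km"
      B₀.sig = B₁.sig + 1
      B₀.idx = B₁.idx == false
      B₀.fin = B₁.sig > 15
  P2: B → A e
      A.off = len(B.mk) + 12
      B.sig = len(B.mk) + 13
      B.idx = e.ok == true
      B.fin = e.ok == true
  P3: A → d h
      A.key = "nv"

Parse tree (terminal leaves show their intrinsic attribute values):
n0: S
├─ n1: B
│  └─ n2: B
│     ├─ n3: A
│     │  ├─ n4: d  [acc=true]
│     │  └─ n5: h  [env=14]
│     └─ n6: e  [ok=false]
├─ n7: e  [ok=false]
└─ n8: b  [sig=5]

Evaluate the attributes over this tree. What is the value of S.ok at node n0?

1. n1.mk = "xn"  ["xn"]
2. n2.mk = "km"  ["km"]
3. n3.off = 14  [len(B.mk) + 12]
4. n4.acc = true  [terminal]
5. n5.env = 14  [terminal]
6. n3.key = "nv"  ["nv"]
7. n6.ok = false  [terminal]
8. n2.sig = 15  [len(B.mk) + 13]
9. n2.idx = false  [e.ok == true]
10. n2.fin = false  [e.ok == true]
11. n1.sig = 16  [B₁.sig + 1]
12. n1.idx = true  [B₁.idx == false]
13. n1.fin = false  [B₁.sig > 15]
14. n7.ok = false  [terminal]
15. n8.sig = 5  [terminal]
16. n0.ok = 18  [(if B.idx then B.sig else b.sig) + 2]
17. n0.live = 2  [B.sig + b.sig - 19]
18. n0.lab = 28  [B.sig + b.sig + 7]

18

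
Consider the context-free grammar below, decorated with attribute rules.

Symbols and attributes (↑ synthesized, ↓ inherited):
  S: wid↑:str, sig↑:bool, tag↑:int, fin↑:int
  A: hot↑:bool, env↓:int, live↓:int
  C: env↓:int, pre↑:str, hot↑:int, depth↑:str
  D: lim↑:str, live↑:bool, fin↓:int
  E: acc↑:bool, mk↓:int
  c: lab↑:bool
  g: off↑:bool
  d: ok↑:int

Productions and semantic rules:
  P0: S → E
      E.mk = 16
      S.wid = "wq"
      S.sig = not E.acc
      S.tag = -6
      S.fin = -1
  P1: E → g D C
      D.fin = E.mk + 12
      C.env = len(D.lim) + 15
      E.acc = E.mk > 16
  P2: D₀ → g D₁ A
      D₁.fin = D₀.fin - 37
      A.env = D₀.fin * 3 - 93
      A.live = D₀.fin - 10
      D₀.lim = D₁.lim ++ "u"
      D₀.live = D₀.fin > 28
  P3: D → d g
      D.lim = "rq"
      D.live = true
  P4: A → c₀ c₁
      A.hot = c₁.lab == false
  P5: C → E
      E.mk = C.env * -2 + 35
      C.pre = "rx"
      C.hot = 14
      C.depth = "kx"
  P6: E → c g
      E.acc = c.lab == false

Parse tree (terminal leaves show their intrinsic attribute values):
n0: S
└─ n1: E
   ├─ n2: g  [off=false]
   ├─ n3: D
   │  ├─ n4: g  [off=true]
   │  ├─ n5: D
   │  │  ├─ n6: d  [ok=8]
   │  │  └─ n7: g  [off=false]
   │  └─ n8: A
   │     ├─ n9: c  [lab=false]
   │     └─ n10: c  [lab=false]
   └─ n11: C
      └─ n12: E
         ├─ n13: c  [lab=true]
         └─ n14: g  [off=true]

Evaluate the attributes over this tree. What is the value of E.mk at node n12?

1. n1.mk = 16  [16]
2. n2.off = false  [terminal]
3. n3.fin = 28  [E.mk + 12]
4. n4.off = true  [terminal]
5. n5.fin = -9  [D₀.fin - 37]
6. n6.ok = 8  [terminal]
7. n7.off = false  [terminal]
8. n5.lim = "rq"  ["rq"]
9. n5.live = true  [true]
10. n8.env = -9  [D₀.fin * 3 - 93]
11. n8.live = 18  [D₀.fin - 10]
12. n9.lab = false  [terminal]
13. n10.lab = false  [terminal]
14. n8.hot = true  [c₁.lab == false]
15. n3.lim = "rqu"  [D₁.lim ++ "u"]
16. n3.live = false  [D₀.fin > 28]
17. n11.env = 18  [len(D.lim) + 15]
18. n12.mk = -1  [C.env * -2 + 35]
19. n13.lab = true  [terminal]
20. n14.off = true  [terminal]
21. n12.acc = false  [c.lab == false]
22. n11.pre = "rx"  ["rx"]
23. n11.hot = 14  [14]
24. n11.depth = "kx"  ["kx"]
25. n1.acc = false  [E.mk > 16]
26. n0.wid = "wq"  ["wq"]
27. n0.sig = true  [not E.acc]
28. n0.tag = -6  [-6]
29. n0.fin = -1  [-1]

-1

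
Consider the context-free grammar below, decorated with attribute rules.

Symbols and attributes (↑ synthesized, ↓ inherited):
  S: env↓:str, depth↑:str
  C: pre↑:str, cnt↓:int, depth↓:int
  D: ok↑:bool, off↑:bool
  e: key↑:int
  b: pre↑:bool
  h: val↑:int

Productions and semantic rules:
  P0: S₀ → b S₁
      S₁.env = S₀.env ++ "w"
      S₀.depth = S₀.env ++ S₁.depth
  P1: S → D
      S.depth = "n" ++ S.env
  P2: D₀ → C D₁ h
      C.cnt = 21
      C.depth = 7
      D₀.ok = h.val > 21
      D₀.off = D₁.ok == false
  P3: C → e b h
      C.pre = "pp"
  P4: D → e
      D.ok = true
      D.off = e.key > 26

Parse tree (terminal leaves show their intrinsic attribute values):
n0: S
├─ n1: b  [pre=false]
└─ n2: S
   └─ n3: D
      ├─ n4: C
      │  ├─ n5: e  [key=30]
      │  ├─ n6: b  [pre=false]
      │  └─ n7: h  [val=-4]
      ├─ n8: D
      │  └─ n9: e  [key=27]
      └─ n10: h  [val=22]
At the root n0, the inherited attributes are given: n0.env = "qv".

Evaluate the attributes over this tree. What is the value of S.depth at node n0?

1. n0.env = "qv"  [given at root]
2. n1.pre = false  [terminal]
3. n2.env = "qvw"  [S₀.env ++ "w"]
4. n4.cnt = 21  [21]
5. n4.depth = 7  [7]
6. n5.key = 30  [terminal]
7. n6.pre = false  [terminal]
8. n7.val = -4  [terminal]
9. n4.pre = "pp"  ["pp"]
10. n9.key = 27  [terminal]
11. n8.ok = true  [true]
12. n8.off = true  [e.key > 26]
13. n10.val = 22  [terminal]
14. n3.ok = true  [h.val > 21]
15. n3.off = false  [D₁.ok == false]
16. n2.depth = "nqvw"  ["n" ++ S.env]
17. n0.depth = "qvnqvw"  [S₀.env ++ S₁.depth]

"qvnqvw"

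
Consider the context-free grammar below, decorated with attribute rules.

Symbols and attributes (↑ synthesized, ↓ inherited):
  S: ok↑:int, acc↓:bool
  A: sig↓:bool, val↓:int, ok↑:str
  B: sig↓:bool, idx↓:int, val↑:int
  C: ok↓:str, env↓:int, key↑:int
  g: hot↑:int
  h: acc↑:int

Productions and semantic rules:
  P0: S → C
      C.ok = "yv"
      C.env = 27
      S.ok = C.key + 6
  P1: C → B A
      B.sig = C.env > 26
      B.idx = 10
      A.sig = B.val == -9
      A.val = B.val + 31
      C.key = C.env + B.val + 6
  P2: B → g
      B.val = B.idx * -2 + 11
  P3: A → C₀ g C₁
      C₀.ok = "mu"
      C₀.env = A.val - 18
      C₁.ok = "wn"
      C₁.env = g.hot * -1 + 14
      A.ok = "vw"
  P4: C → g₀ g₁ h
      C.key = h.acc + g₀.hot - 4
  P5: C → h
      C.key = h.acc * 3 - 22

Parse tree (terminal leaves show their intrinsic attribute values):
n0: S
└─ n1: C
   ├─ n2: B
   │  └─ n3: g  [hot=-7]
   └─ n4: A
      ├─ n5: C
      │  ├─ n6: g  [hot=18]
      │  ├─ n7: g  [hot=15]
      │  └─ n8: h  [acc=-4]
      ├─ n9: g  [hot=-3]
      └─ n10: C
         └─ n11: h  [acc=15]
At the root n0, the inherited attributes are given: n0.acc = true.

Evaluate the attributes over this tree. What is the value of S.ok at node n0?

30

1. n0.acc = true  [given at root]
2. n1.ok = "yv"  ["yv"]
3. n1.env = 27  [27]
4. n2.sig = true  [C.env > 26]
5. n2.idx = 10  [10]
6. n3.hot = -7  [terminal]
7. n2.val = -9  [B.idx * -2 + 11]
8. n4.sig = true  [B.val == -9]
9. n4.val = 22  [B.val + 31]
10. n5.ok = "mu"  ["mu"]
11. n5.env = 4  [A.val - 18]
12. n6.hot = 18  [terminal]
13. n7.hot = 15  [terminal]
14. n8.acc = -4  [terminal]
15. n5.key = 10  [h.acc + g₀.hot - 4]
16. n9.hot = -3  [terminal]
17. n10.ok = "wn"  ["wn"]
18. n10.env = 17  [g.hot * -1 + 14]
19. n11.acc = 15  [terminal]
20. n10.key = 23  [h.acc * 3 - 22]
21. n4.ok = "vw"  ["vw"]
22. n1.key = 24  [C.env + B.val + 6]
23. n0.ok = 30  [C.key + 6]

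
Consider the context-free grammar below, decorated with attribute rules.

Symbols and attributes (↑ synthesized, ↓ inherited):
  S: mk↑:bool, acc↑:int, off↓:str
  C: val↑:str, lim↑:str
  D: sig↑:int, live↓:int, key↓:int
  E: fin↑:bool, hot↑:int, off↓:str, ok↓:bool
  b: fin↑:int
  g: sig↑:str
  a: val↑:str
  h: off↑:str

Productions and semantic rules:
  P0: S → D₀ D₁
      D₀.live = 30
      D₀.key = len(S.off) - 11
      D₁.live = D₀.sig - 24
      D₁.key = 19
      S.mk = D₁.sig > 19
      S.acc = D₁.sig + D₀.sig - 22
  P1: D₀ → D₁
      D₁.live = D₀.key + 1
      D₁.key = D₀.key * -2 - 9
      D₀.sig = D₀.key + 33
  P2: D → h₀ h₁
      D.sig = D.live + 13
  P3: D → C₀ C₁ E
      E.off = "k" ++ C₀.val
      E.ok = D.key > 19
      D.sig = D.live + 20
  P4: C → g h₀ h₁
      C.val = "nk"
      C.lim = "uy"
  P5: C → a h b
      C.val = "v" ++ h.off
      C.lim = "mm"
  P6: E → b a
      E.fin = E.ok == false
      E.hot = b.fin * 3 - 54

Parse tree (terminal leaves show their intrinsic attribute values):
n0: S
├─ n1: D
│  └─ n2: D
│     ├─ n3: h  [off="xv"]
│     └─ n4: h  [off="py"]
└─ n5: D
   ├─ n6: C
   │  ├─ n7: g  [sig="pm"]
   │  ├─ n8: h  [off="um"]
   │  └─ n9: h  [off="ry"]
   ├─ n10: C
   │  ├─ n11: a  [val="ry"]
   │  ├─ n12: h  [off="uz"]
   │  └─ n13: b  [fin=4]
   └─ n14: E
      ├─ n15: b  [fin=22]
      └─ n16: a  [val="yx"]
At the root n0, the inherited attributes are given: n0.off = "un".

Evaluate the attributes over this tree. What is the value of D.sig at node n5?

20

1. n0.off = "un"  [given at root]
2. n1.live = 30  [30]
3. n1.key = -9  [len(S.off) - 11]
4. n2.live = -8  [D₀.key + 1]
5. n2.key = 9  [D₀.key * -2 - 9]
6. n3.off = "xv"  [terminal]
7. n4.off = "py"  [terminal]
8. n2.sig = 5  [D.live + 13]
9. n1.sig = 24  [D₀.key + 33]
10. n5.live = 0  [D₀.sig - 24]
11. n5.key = 19  [19]
12. n7.sig = "pm"  [terminal]
13. n8.off = "um"  [terminal]
14. n9.off = "ry"  [terminal]
15. n6.val = "nk"  ["nk"]
16. n6.lim = "uy"  ["uy"]
17. n11.val = "ry"  [terminal]
18. n12.off = "uz"  [terminal]
19. n13.fin = 4  [terminal]
20. n10.val = "vuz"  ["v" ++ h.off]
21. n10.lim = "mm"  ["mm"]
22. n14.off = "knk"  ["k" ++ C₀.val]
23. n14.ok = false  [D.key > 19]
24. n15.fin = 22  [terminal]
25. n16.val = "yx"  [terminal]
26. n14.fin = true  [E.ok == false]
27. n14.hot = 12  [b.fin * 3 - 54]
28. n5.sig = 20  [D.live + 20]
29. n0.mk = true  [D₁.sig > 19]
30. n0.acc = 22  [D₁.sig + D₀.sig - 22]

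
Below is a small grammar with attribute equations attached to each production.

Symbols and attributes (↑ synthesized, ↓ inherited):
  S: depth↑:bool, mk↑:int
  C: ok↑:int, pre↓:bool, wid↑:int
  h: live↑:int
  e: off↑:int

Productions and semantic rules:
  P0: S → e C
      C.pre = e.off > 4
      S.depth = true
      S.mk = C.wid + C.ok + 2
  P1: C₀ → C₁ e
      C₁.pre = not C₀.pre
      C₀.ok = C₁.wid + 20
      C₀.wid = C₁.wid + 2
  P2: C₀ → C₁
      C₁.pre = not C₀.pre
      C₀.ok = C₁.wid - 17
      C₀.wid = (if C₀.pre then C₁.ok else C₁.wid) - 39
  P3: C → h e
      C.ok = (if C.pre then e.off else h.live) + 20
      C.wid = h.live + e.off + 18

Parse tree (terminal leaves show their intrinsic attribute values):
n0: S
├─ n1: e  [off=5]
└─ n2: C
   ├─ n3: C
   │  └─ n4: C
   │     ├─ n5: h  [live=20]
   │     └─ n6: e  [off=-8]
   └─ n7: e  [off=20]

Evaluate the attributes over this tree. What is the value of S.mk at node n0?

1. n1.off = 5  [terminal]
2. n2.pre = true  [e.off > 4]
3. n3.pre = false  [not C₀.pre]
4. n4.pre = true  [not C₀.pre]
5. n5.live = 20  [terminal]
6. n6.off = -8  [terminal]
7. n4.ok = 12  [(if C.pre then e.off else h.live) + 20]
8. n4.wid = 30  [h.live + e.off + 18]
9. n3.ok = 13  [C₁.wid - 17]
10. n3.wid = -9  [(if C₀.pre then C₁.ok else C₁.wid) - 39]
11. n7.off = 20  [terminal]
12. n2.ok = 11  [C₁.wid + 20]
13. n2.wid = -7  [C₁.wid + 2]
14. n0.depth = true  [true]
15. n0.mk = 6  [C.wid + C.ok + 2]

6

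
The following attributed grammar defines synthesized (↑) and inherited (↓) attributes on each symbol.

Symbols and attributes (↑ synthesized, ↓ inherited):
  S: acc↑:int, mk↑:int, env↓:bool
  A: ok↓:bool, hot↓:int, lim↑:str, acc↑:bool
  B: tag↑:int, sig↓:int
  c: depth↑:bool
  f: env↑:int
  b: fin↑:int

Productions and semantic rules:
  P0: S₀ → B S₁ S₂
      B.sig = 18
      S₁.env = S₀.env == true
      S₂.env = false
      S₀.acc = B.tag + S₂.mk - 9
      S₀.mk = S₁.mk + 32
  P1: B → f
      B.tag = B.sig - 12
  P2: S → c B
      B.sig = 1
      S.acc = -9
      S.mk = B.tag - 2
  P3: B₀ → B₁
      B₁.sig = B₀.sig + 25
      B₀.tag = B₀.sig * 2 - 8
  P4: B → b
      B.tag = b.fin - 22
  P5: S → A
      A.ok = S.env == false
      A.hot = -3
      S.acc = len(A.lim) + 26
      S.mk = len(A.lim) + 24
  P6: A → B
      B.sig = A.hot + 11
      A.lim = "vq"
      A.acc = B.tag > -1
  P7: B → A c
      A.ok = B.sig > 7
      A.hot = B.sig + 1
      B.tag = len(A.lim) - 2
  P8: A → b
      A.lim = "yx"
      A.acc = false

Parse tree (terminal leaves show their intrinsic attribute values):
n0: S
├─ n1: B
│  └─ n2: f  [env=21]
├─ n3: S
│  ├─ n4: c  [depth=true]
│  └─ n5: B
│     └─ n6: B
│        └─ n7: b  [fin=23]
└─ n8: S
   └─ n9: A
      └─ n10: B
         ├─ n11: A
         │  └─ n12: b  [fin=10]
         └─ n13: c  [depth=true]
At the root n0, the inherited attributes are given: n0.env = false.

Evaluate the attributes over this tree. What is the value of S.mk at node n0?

24

1. n0.env = false  [given at root]
2. n1.sig = 18  [18]
3. n2.env = 21  [terminal]
4. n1.tag = 6  [B.sig - 12]
5. n3.env = false  [S₀.env == true]
6. n4.depth = true  [terminal]
7. n5.sig = 1  [1]
8. n6.sig = 26  [B₀.sig + 25]
9. n7.fin = 23  [terminal]
10. n6.tag = 1  [b.fin - 22]
11. n5.tag = -6  [B₀.sig * 2 - 8]
12. n3.acc = -9  [-9]
13. n3.mk = -8  [B.tag - 2]
14. n8.env = false  [false]
15. n9.ok = true  [S.env == false]
16. n9.hot = -3  [-3]
17. n10.sig = 8  [A.hot + 11]
18. n11.ok = true  [B.sig > 7]
19. n11.hot = 9  [B.sig + 1]
20. n12.fin = 10  [terminal]
21. n11.lim = "yx"  ["yx"]
22. n11.acc = false  [false]
23. n13.depth = true  [terminal]
24. n10.tag = 0  [len(A.lim) - 2]
25. n9.lim = "vq"  ["vq"]
26. n9.acc = true  [B.tag > -1]
27. n8.acc = 28  [len(A.lim) + 26]
28. n8.mk = 26  [len(A.lim) + 24]
29. n0.acc = 23  [B.tag + S₂.mk - 9]
30. n0.mk = 24  [S₁.mk + 32]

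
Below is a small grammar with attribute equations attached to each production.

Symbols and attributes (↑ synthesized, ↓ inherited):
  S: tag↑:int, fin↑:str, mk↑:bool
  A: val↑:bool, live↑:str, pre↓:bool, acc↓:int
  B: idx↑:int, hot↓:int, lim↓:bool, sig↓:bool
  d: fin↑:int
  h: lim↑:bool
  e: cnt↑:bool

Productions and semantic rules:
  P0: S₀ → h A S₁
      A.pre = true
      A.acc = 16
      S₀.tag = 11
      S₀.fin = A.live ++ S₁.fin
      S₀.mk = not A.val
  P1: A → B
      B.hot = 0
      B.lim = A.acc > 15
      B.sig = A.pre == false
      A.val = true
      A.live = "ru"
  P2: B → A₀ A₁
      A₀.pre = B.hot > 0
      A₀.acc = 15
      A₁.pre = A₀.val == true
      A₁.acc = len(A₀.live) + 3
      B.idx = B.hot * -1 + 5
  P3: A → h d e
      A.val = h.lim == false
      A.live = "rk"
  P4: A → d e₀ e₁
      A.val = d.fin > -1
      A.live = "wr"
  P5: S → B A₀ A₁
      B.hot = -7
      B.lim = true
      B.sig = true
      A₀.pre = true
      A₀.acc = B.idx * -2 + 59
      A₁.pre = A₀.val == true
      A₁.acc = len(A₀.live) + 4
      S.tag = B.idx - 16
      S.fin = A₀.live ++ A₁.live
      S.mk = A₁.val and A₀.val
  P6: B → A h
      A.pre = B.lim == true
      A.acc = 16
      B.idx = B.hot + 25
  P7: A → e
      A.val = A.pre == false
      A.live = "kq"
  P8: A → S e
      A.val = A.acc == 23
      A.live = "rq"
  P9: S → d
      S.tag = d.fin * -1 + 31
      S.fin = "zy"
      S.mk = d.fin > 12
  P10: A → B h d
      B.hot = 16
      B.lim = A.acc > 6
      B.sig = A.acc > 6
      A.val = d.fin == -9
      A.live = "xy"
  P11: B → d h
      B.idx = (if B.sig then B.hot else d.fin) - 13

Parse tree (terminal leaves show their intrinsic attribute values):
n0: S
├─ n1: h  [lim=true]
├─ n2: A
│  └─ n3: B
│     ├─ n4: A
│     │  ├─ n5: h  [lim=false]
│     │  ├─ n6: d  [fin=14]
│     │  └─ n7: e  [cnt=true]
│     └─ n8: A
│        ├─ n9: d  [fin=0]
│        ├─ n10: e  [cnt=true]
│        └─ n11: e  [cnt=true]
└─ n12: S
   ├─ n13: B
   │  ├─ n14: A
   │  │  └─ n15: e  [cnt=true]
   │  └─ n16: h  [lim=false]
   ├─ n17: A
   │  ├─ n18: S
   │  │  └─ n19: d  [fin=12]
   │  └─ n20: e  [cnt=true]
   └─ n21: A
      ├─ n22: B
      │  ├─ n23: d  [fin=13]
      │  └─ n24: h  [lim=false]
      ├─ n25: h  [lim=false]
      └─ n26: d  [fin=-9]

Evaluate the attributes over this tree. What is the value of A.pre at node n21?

true

1. n1.lim = true  [terminal]
2. n2.pre = true  [true]
3. n2.acc = 16  [16]
4. n3.hot = 0  [0]
5. n3.lim = true  [A.acc > 15]
6. n3.sig = false  [A.pre == false]
7. n4.pre = false  [B.hot > 0]
8. n4.acc = 15  [15]
9. n5.lim = false  [terminal]
10. n6.fin = 14  [terminal]
11. n7.cnt = true  [terminal]
12. n4.val = true  [h.lim == false]
13. n4.live = "rk"  ["rk"]
14. n8.pre = true  [A₀.val == true]
15. n8.acc = 5  [len(A₀.live) + 3]
16. n9.fin = 0  [terminal]
17. n10.cnt = true  [terminal]
18. n11.cnt = true  [terminal]
19. n8.val = true  [d.fin > -1]
20. n8.live = "wr"  ["wr"]
21. n3.idx = 5  [B.hot * -1 + 5]
22. n2.val = true  [true]
23. n2.live = "ru"  ["ru"]
24. n13.hot = -7  [-7]
25. n13.lim = true  [true]
26. n13.sig = true  [true]
27. n14.pre = true  [B.lim == true]
28. n14.acc = 16  [16]
29. n15.cnt = true  [terminal]
30. n14.val = false  [A.pre == false]
31. n14.live = "kq"  ["kq"]
32. n16.lim = false  [terminal]
33. n13.idx = 18  [B.hot + 25]
34. n17.pre = true  [true]
35. n17.acc = 23  [B.idx * -2 + 59]
36. n19.fin = 12  [terminal]
37. n18.tag = 19  [d.fin * -1 + 31]
38. n18.fin = "zy"  ["zy"]
39. n18.mk = false  [d.fin > 12]
40. n20.cnt = true  [terminal]
41. n17.val = true  [A.acc == 23]
42. n17.live = "rq"  ["rq"]
43. n21.pre = true  [A₀.val == true]
44. n21.acc = 6  [len(A₀.live) + 4]
45. n22.hot = 16  [16]
46. n22.lim = false  [A.acc > 6]
47. n22.sig = false  [A.acc > 6]
48. n23.fin = 13  [terminal]
49. n24.lim = false  [terminal]
50. n22.idx = 0  [(if B.sig then B.hot else d.fin) - 13]
51. n25.lim = false  [terminal]
52. n26.fin = -9  [terminal]
53. n21.val = true  [d.fin == -9]
54. n21.live = "xy"  ["xy"]
55. n12.tag = 2  [B.idx - 16]
56. n12.fin = "rqxy"  [A₀.live ++ A₁.live]
57. n12.mk = true  [A₁.val and A₀.val]
58. n0.tag = 11  [11]
59. n0.fin = "rurqxy"  [A.live ++ S₁.fin]
60. n0.mk = false  [not A.val]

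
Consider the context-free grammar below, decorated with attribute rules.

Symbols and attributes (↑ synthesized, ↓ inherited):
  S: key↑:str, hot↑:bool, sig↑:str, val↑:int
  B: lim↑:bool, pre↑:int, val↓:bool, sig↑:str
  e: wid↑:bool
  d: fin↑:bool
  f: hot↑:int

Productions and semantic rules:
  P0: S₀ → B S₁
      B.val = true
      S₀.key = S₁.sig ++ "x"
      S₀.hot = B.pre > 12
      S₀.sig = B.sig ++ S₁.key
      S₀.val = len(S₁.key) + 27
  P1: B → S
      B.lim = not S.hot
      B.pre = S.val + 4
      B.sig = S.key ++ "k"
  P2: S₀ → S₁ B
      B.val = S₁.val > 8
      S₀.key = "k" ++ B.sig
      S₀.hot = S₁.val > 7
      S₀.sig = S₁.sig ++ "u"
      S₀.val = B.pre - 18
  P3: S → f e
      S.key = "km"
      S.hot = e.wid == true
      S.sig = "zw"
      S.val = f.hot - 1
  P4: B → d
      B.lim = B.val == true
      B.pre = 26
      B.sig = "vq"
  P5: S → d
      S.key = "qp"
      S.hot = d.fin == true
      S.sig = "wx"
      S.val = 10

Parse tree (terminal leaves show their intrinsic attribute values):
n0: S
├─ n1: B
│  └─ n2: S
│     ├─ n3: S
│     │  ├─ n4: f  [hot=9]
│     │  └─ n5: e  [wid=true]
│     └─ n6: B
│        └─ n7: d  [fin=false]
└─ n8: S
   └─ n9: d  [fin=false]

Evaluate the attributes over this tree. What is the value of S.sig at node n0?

1. n1.val = true  [true]
2. n4.hot = 9  [terminal]
3. n5.wid = true  [terminal]
4. n3.key = "km"  ["km"]
5. n3.hot = true  [e.wid == true]
6. n3.sig = "zw"  ["zw"]
7. n3.val = 8  [f.hot - 1]
8. n6.val = false  [S₁.val > 8]
9. n7.fin = false  [terminal]
10. n6.lim = false  [B.val == true]
11. n6.pre = 26  [26]
12. n6.sig = "vq"  ["vq"]
13. n2.key = "kvq"  ["k" ++ B.sig]
14. n2.hot = true  [S₁.val > 7]
15. n2.sig = "zwu"  [S₁.sig ++ "u"]
16. n2.val = 8  [B.pre - 18]
17. n1.lim = false  [not S.hot]
18. n1.pre = 12  [S.val + 4]
19. n1.sig = "kvqk"  [S.key ++ "k"]
20. n9.fin = false  [terminal]
21. n8.key = "qp"  ["qp"]
22. n8.hot = false  [d.fin == true]
23. n8.sig = "wx"  ["wx"]
24. n8.val = 10  [10]
25. n0.key = "wxx"  [S₁.sig ++ "x"]
26. n0.hot = false  [B.pre > 12]
27. n0.sig = "kvqkqp"  [B.sig ++ S₁.key]
28. n0.val = 29  [len(S₁.key) + 27]

"kvqkqp"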